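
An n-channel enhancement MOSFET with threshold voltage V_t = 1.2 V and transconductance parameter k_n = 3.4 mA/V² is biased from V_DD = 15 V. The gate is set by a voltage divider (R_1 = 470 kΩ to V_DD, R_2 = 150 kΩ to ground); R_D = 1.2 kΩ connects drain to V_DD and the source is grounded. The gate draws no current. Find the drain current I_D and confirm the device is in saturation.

V_G = V_DD·R_2/(R_1+R_2) = 15×150/620 = 3.63 V. With the source grounded, V_GS = V_G = 3.63 V.
Assume saturation: I_D = (k_n/2)(V_GS − V_t)² = (3.4/2)×(3.63 − 1.2)² = 1.7×2.43² = 10 mA.
V_DS = V_DD − I_D·R_D = 15 − 10×1.2 = 2.96 V.
Saturation requires V_DS ≥ V_GS − V_t = 2.43 V; 2.96 ≥ 2.43 ✓.

I_D ≈ 10 mA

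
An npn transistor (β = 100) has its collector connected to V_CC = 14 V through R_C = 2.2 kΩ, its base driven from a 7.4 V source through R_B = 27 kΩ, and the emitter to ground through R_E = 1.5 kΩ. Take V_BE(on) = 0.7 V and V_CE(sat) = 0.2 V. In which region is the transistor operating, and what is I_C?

saturation; I_C ≈ 3.7 mA

Assume active: I_B = (7.4 − 0.7)/(27 + 101×1.5) = 0.0375 mA, I_C = β·I_B = 3.75 mA.
Then V_CE = 14 − 3.75×2.2 − 3.79×1.5 = 0.0557 V < 0.2 V — the active assumption fails.
Re-solve with V_CE = 0.2 V. KCL at the emitter: V_E/R_E = (V_BB−0.7−V_E)/R_B + (V_CC−0.2−V_E)/R_C, giving V_E = 5.63 V.
I_C = (V_CC − 0.2 − V_E)/R_C = (13.8 − 5.63)/2.2 = 3.71 mA.
Check: I_B = (6.7 − 5.63)/27 = 0.0396 mA, and β·I_B = 3.96 mA > I_C, confirming saturation.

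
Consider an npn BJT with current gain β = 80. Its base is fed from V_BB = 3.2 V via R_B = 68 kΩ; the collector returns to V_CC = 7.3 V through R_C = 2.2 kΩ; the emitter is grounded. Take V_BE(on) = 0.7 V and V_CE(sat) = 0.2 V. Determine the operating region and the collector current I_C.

active; I_C ≈ 2.9 mA

Assume active. Base-emitter loop: I_B = (V_BB − V_BE)/R_B = (3.2 − 0.7)/68 = 0.0368 mA.
I_C = β·I_B = 80×0.0368 = 2.94 mA.
V_CE = V_CC − I_C·R_C = 7.3 − 2.94×2.2 = 0.829 V > V_CE(sat), so the active-region assumption holds.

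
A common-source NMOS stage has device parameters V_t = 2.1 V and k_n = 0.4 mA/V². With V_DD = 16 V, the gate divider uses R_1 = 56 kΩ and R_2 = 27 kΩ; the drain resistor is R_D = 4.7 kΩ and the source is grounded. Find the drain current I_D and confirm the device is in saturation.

V_G = V_DD·R_2/(R_1+R_2) = 16×27/83 = 5.2 V. With the source grounded, V_GS = V_G = 5.2 V.
Assume saturation: I_D = (k_n/2)(V_GS − V_t)² = (0.4/2)×(5.2 − 2.1)² = 0.2×3.1² = 1.93 mA.
V_DS = V_DD − I_D·R_D = 16 − 1.93×4.7 = 6.94 V.
Saturation requires V_DS ≥ V_GS − V_t = 3.1 V; 6.94 ≥ 3.1 ✓.

I_D ≈ 1.9 mA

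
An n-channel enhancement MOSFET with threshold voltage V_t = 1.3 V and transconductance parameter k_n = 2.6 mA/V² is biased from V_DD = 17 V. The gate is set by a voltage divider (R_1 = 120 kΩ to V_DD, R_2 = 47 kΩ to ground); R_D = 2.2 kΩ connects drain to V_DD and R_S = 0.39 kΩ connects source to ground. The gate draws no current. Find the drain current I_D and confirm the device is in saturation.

V_G = V_DD·R_2/(R_1+R_2) = 17×47/167 = 4.78 V.
Assume saturation: I_D = (k_n/2)(V_GS − V_t)² with V_GS = V_G − I_D·R_S = 4.78 − 0.39·I_D.
Substituting gives 0.198·I_D² − 4.53·I_D + 15.8 = 0, with roots I_D = 4.28 or 18.6 mA.
The root I_D = 18.6 mA gives V_GS = -2.49 V ≤ V_t, so take I_D = 4.28 mA.
Then V_GS = 3.11 V and V_DS = V_DD − I_D(R_D+R_S) = 17 − 4.28×2.59 = 5.91 V.
Saturation requires V_DS ≥ V_GS − V_t = 1.81 V; 5.91 ≥ 1.81 ✓.

I_D ≈ 4.3 mA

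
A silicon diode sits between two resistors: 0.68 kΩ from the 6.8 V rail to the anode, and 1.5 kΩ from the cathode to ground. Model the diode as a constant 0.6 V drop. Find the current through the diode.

The two resistors are in series with the diode, so KVL gives 6.8 = I·0.68 + 0.6 + I·1.5.
I = (6.8 − 0.6) / (0.68 + 1.5) kΩ = 6.2 / 2.18 = 2.84 mA.

I ≈ 2.8 mA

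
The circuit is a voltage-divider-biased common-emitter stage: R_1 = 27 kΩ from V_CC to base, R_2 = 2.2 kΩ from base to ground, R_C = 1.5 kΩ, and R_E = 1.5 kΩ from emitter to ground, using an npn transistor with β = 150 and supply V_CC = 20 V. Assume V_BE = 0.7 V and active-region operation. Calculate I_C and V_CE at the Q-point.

Thevenize the base divider: V_Th = V_CC·R_2/(R_1+R_2) = 20×2.2/29.2 = 1.51 V, R_Th = R_1‖R_2 = 2.03 kΩ.
Base-emitter loop: V_Th = I_B·R_Th + V_BE + (β+1)I_B·R_E, so I_B = (1.51 − 0.7) / (2.03 + 151×1.5) = 0.00353 mA.
I_C = β·I_B = 150×0.00353 = 0.53 mA, and I_E = (β+1)I_B = 0.533 mA.
V_CE = V_CC − I_C·R_C − I_E·R_E = 20 − 0.53×1.5 − 0.533×1.5 = 18.4 V.
V_CE = 18.4 V > 0.2 V confirms active-region operation.

I_C ≈ 0.53 mA, V_CE ≈ 18 V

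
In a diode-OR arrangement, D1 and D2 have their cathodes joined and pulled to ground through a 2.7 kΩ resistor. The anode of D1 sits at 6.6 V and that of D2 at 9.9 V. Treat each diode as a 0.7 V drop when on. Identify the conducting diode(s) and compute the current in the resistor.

Assume both conduct. Then node N would need to be at both 6.6−0.7 = 5.9 V and 9.9−0.7 = 9.2 V, which is impossible.
Assume only D2 conducts: V_N = 9.9 − 0.7 = 9.2 V, so I_R = 9.2/2.7 = 3.41 mA.
Check D1: its anode-to-cathode voltage is 6.6 − 9.2 = -2.6 V < 0.7 V, so it is off. The assumption is consistent.

Only D2 conducts; I_R ≈ 3.4 mA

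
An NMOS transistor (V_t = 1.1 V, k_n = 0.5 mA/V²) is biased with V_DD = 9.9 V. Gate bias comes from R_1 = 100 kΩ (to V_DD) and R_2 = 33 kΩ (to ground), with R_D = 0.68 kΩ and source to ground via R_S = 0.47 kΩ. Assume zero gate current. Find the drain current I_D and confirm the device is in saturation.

I_D ≈ 0.35 mA

V_G = V_DD·R_2/(R_1+R_2) = 9.9×33/133 = 2.46 V.
Assume saturation: I_D = (k_n/2)(V_GS − V_t)² with V_GS = V_G − I_D·R_S = 2.46 − 0.47·I_D.
Substituting gives 0.0552·I_D² − 1.32·I_D + 0.46 = 0, with roots I_D = 0.354 or 23.5 mA.
The root I_D = 23.5 mA gives V_GS = -8.6 V ≤ V_t, so take I_D = 0.354 mA.
Then V_GS = 2.29 V and V_DS = V_DD − I_D(R_D+R_S) = 9.9 − 0.354×1.15 = 9.49 V.
Saturation requires V_DS ≥ V_GS − V_t = 1.19 V; 9.49 ≥ 1.19 ✓.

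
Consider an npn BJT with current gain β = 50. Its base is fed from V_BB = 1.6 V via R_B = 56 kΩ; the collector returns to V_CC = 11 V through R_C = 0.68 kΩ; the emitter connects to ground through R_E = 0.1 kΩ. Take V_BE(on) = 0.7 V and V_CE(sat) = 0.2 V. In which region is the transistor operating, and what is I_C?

Assume active. Base-emitter loop: I_B = (V_BB − V_BE)/(R_B + (β+1)R_E) = (1.6 − 0.7)/(56 + 51×0.1) = 0.0147 mA.
I_C = β·I_B = 50×0.0147 = 0.736 mA.
V_CE = V_CC − I_C·R_C − I_E·R_E = 11 − 0.736×0.68 − 0.751×0.1 = 10.4 V > V_CE(sat), so the active-region assumption holds.

active; I_C ≈ 0.74 mA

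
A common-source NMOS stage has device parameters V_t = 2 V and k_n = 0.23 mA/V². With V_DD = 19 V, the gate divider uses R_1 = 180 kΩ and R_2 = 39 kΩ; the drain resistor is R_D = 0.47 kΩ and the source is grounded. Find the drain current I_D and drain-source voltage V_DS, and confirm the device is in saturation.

V_G = V_DD·R_2/(R_1+R_2) = 19×39/219 = 3.38 V. With the source grounded, V_GS = V_G = 3.38 V.
Assume saturation: I_D = (k_n/2)(V_GS − V_t)² = (0.23/2)×(3.38 − 2)² = 0.115×1.38² = 0.22 mA.
V_DS = V_DD − I_D·R_D = 19 − 0.22×0.47 = 18.9 V.
Saturation requires V_DS ≥ V_GS − V_t = 1.38 V; 18.9 ≥ 1.38 ✓.

I_D ≈ 0.22 mA, V_DS ≈ 19 V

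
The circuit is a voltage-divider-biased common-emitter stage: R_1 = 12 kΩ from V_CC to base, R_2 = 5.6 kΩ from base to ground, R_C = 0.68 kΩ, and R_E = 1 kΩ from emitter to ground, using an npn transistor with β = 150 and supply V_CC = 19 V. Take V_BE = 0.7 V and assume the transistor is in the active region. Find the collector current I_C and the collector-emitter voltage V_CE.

Thevenize the base divider: V_Th = V_CC·R_2/(R_1+R_2) = 19×5.6/17.6 = 6.05 V, R_Th = R_1‖R_2 = 3.82 kΩ.
Base-emitter loop: V_Th = I_B·R_Th + V_BE + (β+1)I_B·R_E, so I_B = (6.05 − 0.7) / (3.82 + 151×1) = 0.0345 mA.
I_C = β·I_B = 150×0.0345 = 5.18 mA, and I_E = (β+1)I_B = 5.21 mA.
V_CE = V_CC − I_C·R_C − I_E·R_E = 19 − 5.18×0.68 − 5.21×1 = 10.3 V.
V_CE = 10.3 V > 0.2 V confirms active-region operation.

I_C ≈ 5.2 mA, V_CE ≈ 10 V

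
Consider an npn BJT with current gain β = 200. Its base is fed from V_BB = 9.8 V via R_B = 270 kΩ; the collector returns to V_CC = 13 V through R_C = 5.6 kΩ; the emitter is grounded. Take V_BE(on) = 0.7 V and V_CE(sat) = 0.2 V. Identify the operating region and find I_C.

Assume active: I_B = (9.8 − 0.7)/270 = 0.0337 mA, giving I_C = β·I_B = 6.74 mA.
But then V_CE = 13 − 6.74×5.6 = -24.7 V < V_CE(sat) = 0.2 V — impossible in the active region.
So the transistor is saturated. With V_CE = 0.2 V, I_C = (V_CC − 0.2)/R_C = 12.8/5.6 = 2.29 mA.
Check: β·I_B = 6.74 mA > I_C = 2.29 mA, confirming saturation.

saturation; I_C ≈ 2.3 mA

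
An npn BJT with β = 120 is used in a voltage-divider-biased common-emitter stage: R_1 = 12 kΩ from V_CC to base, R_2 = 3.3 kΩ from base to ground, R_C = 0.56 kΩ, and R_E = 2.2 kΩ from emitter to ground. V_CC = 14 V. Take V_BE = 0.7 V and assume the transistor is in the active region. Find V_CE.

V_CE ≈ 11 V

Thevenize the base divider: V_Th = V_CC·R_2/(R_1+R_2) = 14×3.3/15.3 = 3.02 V, R_Th = R_1‖R_2 = 2.59 kΩ.
Base-emitter loop: V_Th = I_B·R_Th + V_BE + (β+1)I_B·R_E, so I_B = (3.02 − 0.7) / (2.59 + 121×2.2) = 0.00863 mA.
I_C = β·I_B = 120×0.00863 = 1.04 mA, and I_E = (β+1)I_B = 1.04 mA.
V_CE = V_CC − I_C·R_C − I_E·R_E = 14 − 1.04×0.56 − 1.04×2.2 = 11.1 V.
V_CE = 11.1 V > 0.2 V confirms active-region operation.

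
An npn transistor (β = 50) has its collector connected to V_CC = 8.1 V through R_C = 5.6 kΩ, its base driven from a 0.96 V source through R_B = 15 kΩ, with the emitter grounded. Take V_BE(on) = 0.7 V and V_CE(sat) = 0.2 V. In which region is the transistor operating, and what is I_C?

Assume active. Base-emitter loop: I_B = (V_BB − V_BE)/R_B = (0.96 − 0.7)/15 = 0.0173 mA.
I_C = β·I_B = 50×0.0173 = 0.867 mA.
V_CE = V_CC − I_C·R_C = 8.1 − 0.867×5.6 = 3.25 V > V_CE(sat), so the active-region assumption holds.

active; I_C ≈ 0.87 mA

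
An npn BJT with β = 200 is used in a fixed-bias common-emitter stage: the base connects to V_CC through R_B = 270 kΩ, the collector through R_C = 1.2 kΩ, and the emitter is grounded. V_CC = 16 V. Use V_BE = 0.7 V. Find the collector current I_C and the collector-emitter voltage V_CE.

I_C ≈ 11 mA, V_CE ≈ 2.4 V

Base loop: V_CC = I_B·R_B + V_BE, so I_B = (16 − 0.7)/270 kΩ = 0.0567 mA.
In the active region I_C = β·I_B = 200 × 0.0567 = 11.3 mA.
Collector loop: V_CE = V_CC − I_C·R_C = 16 − 11.3×1.2 = 2.4 V.
Since V_CE = 2.4 V > V_CE(sat) ≈ 0.2 V, the transistor is in the active region as assumed.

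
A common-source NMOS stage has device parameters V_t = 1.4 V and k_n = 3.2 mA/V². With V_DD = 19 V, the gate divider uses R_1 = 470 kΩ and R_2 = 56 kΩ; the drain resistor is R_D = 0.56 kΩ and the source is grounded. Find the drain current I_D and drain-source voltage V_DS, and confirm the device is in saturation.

I_D ≈ 0.62 mA, V_DS ≈ 19 V

V_G = V_DD·R_2/(R_1+R_2) = 19×56/526 = 2.02 V. With the source grounded, V_GS = V_G = 2.02 V.
Assume saturation: I_D = (k_n/2)(V_GS − V_t)² = (3.2/2)×(2.02 − 1.4)² = 1.6×0.623² = 0.621 mA.
V_DS = V_DD − I_D·R_D = 19 − 0.621×0.56 = 18.7 V.
Saturation requires V_DS ≥ V_GS − V_t = 0.623 V; 18.7 ≥ 0.623 ✓.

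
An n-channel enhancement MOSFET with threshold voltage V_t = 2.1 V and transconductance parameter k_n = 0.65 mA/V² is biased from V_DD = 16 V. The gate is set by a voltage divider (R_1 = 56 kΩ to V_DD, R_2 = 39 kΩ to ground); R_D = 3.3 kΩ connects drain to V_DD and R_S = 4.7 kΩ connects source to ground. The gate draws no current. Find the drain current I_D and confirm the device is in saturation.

I_D ≈ 0.65 mA

V_G = V_DD·R_2/(R_1+R_2) = 16×39/95 = 6.57 V.
Assume saturation: I_D = (k_n/2)(V_GS − V_t)² with V_GS = V_G − I_D·R_S = 6.57 − 4.7·I_D.
Substituting gives 7.18·I_D² − 14.7·I_D + 6.49 = 0, with roots I_D = 0.65 or 1.39 mA.
The root I_D = 1.39 mA gives V_GS = 0.0313 V ≤ V_t, so take I_D = 0.65 mA.
Then V_GS = 3.51 V and V_DS = V_DD − I_D(R_D+R_S) = 16 − 0.65×8 = 10.8 V.
Saturation requires V_DS ≥ V_GS − V_t = 1.41 V; 10.8 ≥ 1.41 ✓.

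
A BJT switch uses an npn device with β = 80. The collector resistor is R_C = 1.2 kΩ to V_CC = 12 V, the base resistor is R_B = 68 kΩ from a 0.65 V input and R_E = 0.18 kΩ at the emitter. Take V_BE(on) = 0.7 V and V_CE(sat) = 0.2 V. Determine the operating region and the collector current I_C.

V_BB = 0.65 V ≤ V_BE(on) = 0.7 V, so the base-emitter junction is not forward biased.
The transistor is in cutoff: I_B = I_C = 0.

cutoff; I_C ≈ 0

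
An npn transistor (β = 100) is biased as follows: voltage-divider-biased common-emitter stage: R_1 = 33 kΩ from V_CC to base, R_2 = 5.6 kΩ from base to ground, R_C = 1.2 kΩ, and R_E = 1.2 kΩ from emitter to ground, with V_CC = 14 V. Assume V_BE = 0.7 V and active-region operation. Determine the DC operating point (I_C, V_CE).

Thevenize the base divider: V_Th = V_CC·R_2/(R_1+R_2) = 14×5.6/38.6 = 2.03 V, R_Th = R_1‖R_2 = 4.79 kΩ.
Base-emitter loop: V_Th = I_B·R_Th + V_BE + (β+1)I_B·R_E, so I_B = (2.03 − 0.7) / (4.79 + 101×1.2) = 0.0106 mA.
I_C = β·I_B = 100×0.0106 = 1.06 mA, and I_E = (β+1)I_B = 1.07 mA.
V_CE = V_CC − I_C·R_C − I_E·R_E = 14 − 1.06×1.2 − 1.07×1.2 = 11.5 V.
V_CE = 11.5 V > 0.2 V confirms active-region operation.

I_C ≈ 1.1 mA, V_CE ≈ 11 V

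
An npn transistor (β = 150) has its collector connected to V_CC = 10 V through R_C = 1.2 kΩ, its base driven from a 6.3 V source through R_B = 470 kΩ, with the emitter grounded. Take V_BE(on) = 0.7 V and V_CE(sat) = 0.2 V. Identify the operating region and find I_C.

active; I_C ≈ 1.8 mA

Assume active. Base-emitter loop: I_B = (V_BB − V_BE)/R_B = (6.3 − 0.7)/470 = 0.0119 mA.
I_C = β·I_B = 150×0.0119 = 1.79 mA.
V_CE = V_CC − I_C·R_C = 10 − 1.79×1.2 = 7.86 V > V_CE(sat), so the active-region assumption holds.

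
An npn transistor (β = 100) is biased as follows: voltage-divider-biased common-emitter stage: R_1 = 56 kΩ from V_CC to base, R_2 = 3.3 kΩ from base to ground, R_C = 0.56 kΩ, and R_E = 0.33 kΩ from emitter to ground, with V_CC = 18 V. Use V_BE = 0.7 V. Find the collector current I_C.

Thevenize the base divider: V_Th = V_CC·R_2/(R_1+R_2) = 18×3.3/59.3 = 1 V, R_Th = R_1‖R_2 = 3.12 kΩ.
Base-emitter loop: V_Th = I_B·R_Th + V_BE + (β+1)I_B·R_E, so I_B = (1 − 0.7) / (3.12 + 101×0.33) = 0.00828 mA.
I_C = β·I_B = 100×0.00828 = 0.828 mA, and I_E = (β+1)I_B = 0.836 mA.
V_CE = V_CC − I_C·R_C − I_E·R_E = 18 − 0.828×0.56 − 0.836×0.33 = 17.3 V.
V_CE = 17.3 V > 0.2 V confirms active-region operation.

I_C ≈ 0.83 mA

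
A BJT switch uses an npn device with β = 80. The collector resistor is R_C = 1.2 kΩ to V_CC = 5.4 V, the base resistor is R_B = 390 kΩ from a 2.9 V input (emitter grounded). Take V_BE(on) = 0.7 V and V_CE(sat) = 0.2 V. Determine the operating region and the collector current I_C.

Assume active. Base-emitter loop: I_B = (V_BB − V_BE)/R_B = (2.9 − 0.7)/390 = 0.00564 mA.
I_C = β·I_B = 80×0.00564 = 0.451 mA.
V_CE = V_CC − I_C·R_C = 5.4 − 0.451×1.2 = 4.86 V > V_CE(sat), so the active-region assumption holds.

active; I_C ≈ 0.45 mA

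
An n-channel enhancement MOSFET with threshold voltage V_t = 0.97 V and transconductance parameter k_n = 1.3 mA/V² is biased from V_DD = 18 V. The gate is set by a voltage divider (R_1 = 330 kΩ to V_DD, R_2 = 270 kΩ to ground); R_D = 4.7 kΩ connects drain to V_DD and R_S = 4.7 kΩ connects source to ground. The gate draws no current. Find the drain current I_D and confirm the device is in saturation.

V_G = V_DD·R_2/(R_1+R_2) = 18×270/600 = 8.1 V.
Assume saturation: I_D = (k_n/2)(V_GS − V_t)² with V_GS = V_G − I_D·R_S = 8.1 − 4.7·I_D.
Substituting gives 14.4·I_D² − 44.6·I_D + 33 = 0, with roots I_D = 1.22 or 1.88 mA.
The root I_D = 1.88 mA gives V_GS = -0.73 V ≤ V_t, so take I_D = 1.22 mA.
Then V_GS = 2.34 V and V_DS = V_DD − I_D(R_D+R_S) = 18 − 1.22×9.4 = 6.49 V.
Saturation requires V_DS ≥ V_GS − V_t = 1.37 V; 6.49 ≥ 1.37 ✓.

I_D ≈ 1.2 mA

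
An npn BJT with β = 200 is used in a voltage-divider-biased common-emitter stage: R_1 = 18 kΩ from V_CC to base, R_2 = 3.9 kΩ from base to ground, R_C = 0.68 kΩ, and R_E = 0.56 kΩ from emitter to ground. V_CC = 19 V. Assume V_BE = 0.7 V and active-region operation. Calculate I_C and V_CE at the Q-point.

Thevenize the base divider: V_Th = V_CC·R_2/(R_1+R_2) = 19×3.9/21.9 = 3.38 V, R_Th = R_1‖R_2 = 3.21 kΩ.
Base-emitter loop: V_Th = I_B·R_Th + V_BE + (β+1)I_B·R_E, so I_B = (3.38 − 0.7) / (3.21 + 201×0.56) = 0.0232 mA.
I_C = β·I_B = 200×0.0232 = 4.64 mA, and I_E = (β+1)I_B = 4.66 mA.
V_CE = V_CC − I_C·R_C − I_E·R_E = 19 − 4.64×0.68 − 4.66×0.56 = 13.2 V.
V_CE = 13.2 V > 0.2 V confirms active-region operation.

I_C ≈ 4.6 mA, V_CE ≈ 13 V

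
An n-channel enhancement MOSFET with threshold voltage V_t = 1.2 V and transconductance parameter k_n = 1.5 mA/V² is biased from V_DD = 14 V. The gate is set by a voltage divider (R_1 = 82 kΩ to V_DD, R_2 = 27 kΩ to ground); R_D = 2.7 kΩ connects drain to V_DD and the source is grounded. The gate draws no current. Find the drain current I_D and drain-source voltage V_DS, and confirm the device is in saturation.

I_D ≈ 3.9 mA, V_DS ≈ 3.6 V

V_G = V_DD·R_2/(R_1+R_2) = 14×27/109 = 3.47 V. With the source grounded, V_GS = V_G = 3.47 V.
Assume saturation: I_D = (k_n/2)(V_GS − V_t)² = (1.5/2)×(3.47 − 1.2)² = 0.75×2.27² = 3.86 mA.
V_DS = V_DD − I_D·R_D = 14 − 3.86×2.7 = 3.58 V.
Saturation requires V_DS ≥ V_GS − V_t = 2.27 V; 3.58 ≥ 2.27 ✓.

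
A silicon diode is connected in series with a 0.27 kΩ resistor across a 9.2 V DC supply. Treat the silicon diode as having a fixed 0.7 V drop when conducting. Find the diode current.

I ≈ 31 mA

KVL around the loop: 9.2 = V_D + I·R = 0.7 + I × 0.27 kΩ.
So I = (9.2 − 0.7) / 0.27 kΩ = 8.5 / 0.27 = 31.5 mA.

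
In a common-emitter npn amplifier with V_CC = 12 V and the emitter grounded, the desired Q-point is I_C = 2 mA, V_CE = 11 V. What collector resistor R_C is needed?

Collector loop: V_CC = I_C·R_C + V_CE.
R_C = (V_CC − V_CE)/I_C = (12 − 11)/2 = 0.5 kΩ.

R_C ≈ 0.5 kΩ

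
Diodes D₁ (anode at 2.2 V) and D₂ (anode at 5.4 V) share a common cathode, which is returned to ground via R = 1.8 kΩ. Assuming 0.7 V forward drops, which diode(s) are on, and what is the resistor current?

Only D₂ conducts; I_R ≈ 2.6 mA

Assume both conduct. Then node N would need to be at both 2.2−0.7 = 1.5 V and 5.4−0.7 = 4.7 V, which is impossible.
Assume only D₂ conducts: V_N = 5.4 − 0.7 = 4.7 V, so I_R = 4.7/1.8 = 2.61 mA.
Check D₁: its anode-to-cathode voltage is 2.2 − 4.7 = -2.5 V < 0.7 V, so it is off. The assumption is consistent.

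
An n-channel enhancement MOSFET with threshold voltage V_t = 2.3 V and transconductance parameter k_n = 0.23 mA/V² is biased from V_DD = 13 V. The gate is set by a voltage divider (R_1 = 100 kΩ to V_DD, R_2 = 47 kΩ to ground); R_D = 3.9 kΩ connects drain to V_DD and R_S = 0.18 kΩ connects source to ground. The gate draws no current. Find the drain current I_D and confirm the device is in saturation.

I_D ≈ 0.37 mA

V_G = V_DD·R_2/(R_1+R_2) = 13×47/147 = 4.16 V.
Assume saturation: I_D = (k_n/2)(V_GS − V_t)² with V_GS = V_G − I_D·R_S = 4.16 − 0.18·I_D.
Substituting gives 0.00373·I_D² − 1.08·I_D + 0.396 = 0, with roots I_D = 0.369 or 289 mA.
The root I_D = 289 mA gives V_GS = -47.8 V ≤ V_t, so take I_D = 0.369 mA.
Then V_GS = 4.09 V and V_DS = V_DD − I_D(R_D+R_S) = 13 − 0.369×4.08 = 11.5 V.
Saturation requires V_DS ≥ V_GS − V_t = 1.79 V; 11.5 ≥ 1.79 ✓.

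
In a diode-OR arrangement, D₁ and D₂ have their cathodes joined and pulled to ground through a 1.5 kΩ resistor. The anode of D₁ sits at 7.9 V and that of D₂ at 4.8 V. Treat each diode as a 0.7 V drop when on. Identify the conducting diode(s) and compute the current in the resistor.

Only D₁ conducts; I_R ≈ 4.8 mA

Assume both conduct. Then node N would need to be at both 7.9−0.7 = 7.2 V and 4.8−0.7 = 4.1 V, which is impossible.
Assume only D₁ conducts: V_N = 7.9 − 0.7 = 7.2 V, so I_R = 7.2/1.5 = 4.8 mA.
Check D₂: its anode-to-cathode voltage is 4.8 − 7.2 = -2.4 V < 0.7 V, so it is off. The assumption is consistent.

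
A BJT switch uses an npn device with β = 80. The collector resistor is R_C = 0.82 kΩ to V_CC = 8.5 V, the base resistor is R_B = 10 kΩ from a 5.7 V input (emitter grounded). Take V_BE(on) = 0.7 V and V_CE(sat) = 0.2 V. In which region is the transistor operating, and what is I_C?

Assume active: I_B = (5.7 − 0.7)/10 = 0.5 mA, giving I_C = β·I_B = 40 mA.
But then V_CE = 8.5 − 40×0.82 = -24.3 V < V_CE(sat) = 0.2 V — impossible in the active region.
So the transistor is saturated. With V_CE = 0.2 V, I_C = (V_CC − 0.2)/R_C = 8.3/0.82 = 10.1 mA.
Check: β·I_B = 40 mA > I_C = 10.1 mA, confirming saturation.

saturation; I_C ≈ 10 mA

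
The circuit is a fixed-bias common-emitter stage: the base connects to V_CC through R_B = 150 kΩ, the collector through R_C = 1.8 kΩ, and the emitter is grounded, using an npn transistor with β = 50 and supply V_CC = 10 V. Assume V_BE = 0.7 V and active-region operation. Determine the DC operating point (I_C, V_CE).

Base loop: V_CC = I_B·R_B + V_BE, so I_B = (10 − 0.7)/150 kΩ = 0.062 mA.
In the active region I_C = β·I_B = 50 × 0.062 = 3.1 mA.
Collector loop: V_CE = V_CC − I_C·R_C = 10 − 3.1×1.8 = 4.42 V.
Since V_CE = 4.42 V > V_CE(sat) ≈ 0.2 V, the transistor is in the active region as assumed.

I_C ≈ 3.1 mA, V_CE ≈ 4.4 V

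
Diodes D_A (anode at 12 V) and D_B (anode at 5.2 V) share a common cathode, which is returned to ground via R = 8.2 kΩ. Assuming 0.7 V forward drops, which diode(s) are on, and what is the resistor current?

Only D_A conducts; I_R ≈ 1.4 mA

Assume both conduct. Then node N would need to be at both 12−0.7 = 11.3 V and 5.2−0.7 = 4.5 V, which is impossible.
Assume only D_A conducts: V_N = 12 − 0.7 = 11.3 V, so I_R = 11.3/8.2 = 1.38 mA.
Check D_B: its anode-to-cathode voltage is 5.2 − 11.3 = -6.1 V < 0.7 V, so it is off. The assumption is consistent.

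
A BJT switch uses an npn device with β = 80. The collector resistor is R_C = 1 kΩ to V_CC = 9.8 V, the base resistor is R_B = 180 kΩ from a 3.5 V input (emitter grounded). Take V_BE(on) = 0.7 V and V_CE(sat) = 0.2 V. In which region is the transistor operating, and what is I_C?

active; I_C ≈ 1.2 mA

Assume active. Base-emitter loop: I_B = (V_BB − V_BE)/R_B = (3.5 − 0.7)/180 = 0.0156 mA.
I_C = β·I_B = 80×0.0156 = 1.24 mA.
V_CE = V_CC − I_C·R_C = 9.8 − 1.24×1 = 8.56 V > V_CE(sat), so the active-region assumption holds.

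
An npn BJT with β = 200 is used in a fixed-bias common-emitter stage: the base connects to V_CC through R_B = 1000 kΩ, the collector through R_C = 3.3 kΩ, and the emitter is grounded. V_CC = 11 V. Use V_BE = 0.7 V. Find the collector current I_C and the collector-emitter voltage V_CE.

Base loop: V_CC = I_B·R_B + V_BE, so I_B = (11 − 0.7)/1000 kΩ = 0.0103 mA.
In the active region I_C = β·I_B = 200 × 0.0103 = 2.06 mA.
Collector loop: V_CE = V_CC − I_C·R_C = 11 − 2.06×3.3 = 4.2 V.
Since V_CE = 4.2 V > V_CE(sat) ≈ 0.2 V, the transistor is in the active region as assumed.

I_C ≈ 2.1 mA, V_CE ≈ 4.2 V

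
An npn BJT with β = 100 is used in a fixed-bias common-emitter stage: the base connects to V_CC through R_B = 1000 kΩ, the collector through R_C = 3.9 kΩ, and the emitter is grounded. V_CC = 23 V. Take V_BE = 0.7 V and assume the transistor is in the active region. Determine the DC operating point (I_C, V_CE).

I_C ≈ 2.2 mA, V_CE ≈ 14 V

Base loop: V_CC = I_B·R_B + V_BE, so I_B = (23 − 0.7)/1000 kΩ = 0.0223 mA.
In the active region I_C = β·I_B = 100 × 0.0223 = 2.23 mA.
Collector loop: V_CE = V_CC − I_C·R_C = 23 − 2.23×3.9 = 14.3 V.
Since V_CE = 14.3 V > V_CE(sat) ≈ 0.2 V, the transistor is in the active region as assumed.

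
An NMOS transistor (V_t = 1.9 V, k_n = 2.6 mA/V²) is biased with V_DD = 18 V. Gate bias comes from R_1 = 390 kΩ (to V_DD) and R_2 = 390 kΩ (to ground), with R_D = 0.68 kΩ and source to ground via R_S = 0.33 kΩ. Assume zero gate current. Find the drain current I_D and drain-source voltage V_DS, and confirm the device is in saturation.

V_G = V_DD·R_2/(R_1+R_2) = 18×390/780 = 9 V.
Assume saturation: I_D = (k_n/2)(V_GS − V_t)² with V_GS = V_G − I_D·R_S = 9 − 0.33·I_D.
Substituting gives 0.142·I_D² − 7.09·I_D + 65.5 = 0, with roots I_D = 12.2 or 37.9 mA.
The root I_D = 37.9 mA gives V_GS = -3.5 V ≤ V_t, so take I_D = 12.2 mA.
Then V_GS = 4.97 V and V_DS = V_DD − I_D(R_D+R_S) = 18 − 12.2×1.01 = 5.65 V.
Saturation requires V_DS ≥ V_GS − V_t = 3.07 V; 5.65 ≥ 3.07 ✓.

I_D ≈ 12 mA, V_DS ≈ 5.7 V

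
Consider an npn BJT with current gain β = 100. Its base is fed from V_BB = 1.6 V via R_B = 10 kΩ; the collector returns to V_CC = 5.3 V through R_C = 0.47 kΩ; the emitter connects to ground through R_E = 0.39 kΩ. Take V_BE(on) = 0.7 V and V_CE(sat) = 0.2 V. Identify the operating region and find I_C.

active; I_C ≈ 1.8 mA

Assume active. Base-emitter loop: I_B = (V_BB − V_BE)/(R_B + (β+1)R_E) = (1.6 − 0.7)/(10 + 101×0.39) = 0.0182 mA.
I_C = β·I_B = 100×0.0182 = 1.82 mA.
V_CE = V_CC − I_C·R_C − I_E·R_E = 5.3 − 1.82×0.47 − 1.84×0.39 = 3.73 V > V_CE(sat), so the active-region assumption holds.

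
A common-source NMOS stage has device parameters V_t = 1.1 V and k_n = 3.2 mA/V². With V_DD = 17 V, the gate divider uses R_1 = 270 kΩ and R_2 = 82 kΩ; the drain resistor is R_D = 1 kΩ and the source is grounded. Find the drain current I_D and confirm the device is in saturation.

V_G = V_DD·R_2/(R_1+R_2) = 17×82/352 = 3.96 V. With the source grounded, V_GS = V_G = 3.96 V.
Assume saturation: I_D = (k_n/2)(V_GS − V_t)² = (3.2/2)×(3.96 − 1.1)² = 1.6×2.86² = 13.1 mA.
V_DS = V_DD − I_D·R_D = 17 − 13.1×1 = 3.91 V.
Saturation requires V_DS ≥ V_GS − V_t = 2.86 V; 3.91 ≥ 2.86 ✓.

I_D ≈ 13 mA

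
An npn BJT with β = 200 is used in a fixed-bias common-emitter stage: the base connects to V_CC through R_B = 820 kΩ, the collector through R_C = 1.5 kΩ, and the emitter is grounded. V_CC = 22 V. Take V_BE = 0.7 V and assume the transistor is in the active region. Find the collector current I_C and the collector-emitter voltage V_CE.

Base loop: V_CC = I_B·R_B + V_BE, so I_B = (22 − 0.7)/820 kΩ = 0.026 mA.
In the active region I_C = β·I_B = 200 × 0.026 = 5.2 mA.
Collector loop: V_CE = V_CC − I_C·R_C = 22 − 5.2×1.5 = 14.2 V.
Since V_CE = 14.2 V > V_CE(sat) ≈ 0.2 V, the transistor is in the active region as assumed.

I_C ≈ 5.2 mA, V_CE ≈ 14 V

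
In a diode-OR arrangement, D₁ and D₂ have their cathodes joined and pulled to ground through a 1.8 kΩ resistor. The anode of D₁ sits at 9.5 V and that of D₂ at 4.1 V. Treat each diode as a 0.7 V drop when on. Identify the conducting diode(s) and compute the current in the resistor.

Assume both conduct. Then node N would need to be at both 9.5−0.7 = 8.8 V and 4.1−0.7 = 3.4 V, which is impossible.
Assume only D₁ conducts: V_N = 9.5 − 0.7 = 8.8 V, so I_R = 8.8/1.8 = 4.89 mA.
Check D₂: its anode-to-cathode voltage is 4.1 − 8.8 = -4.7 V < 0.7 V, so it is off. The assumption is consistent.

Only D₁ conducts; I_R ≈ 4.9 mA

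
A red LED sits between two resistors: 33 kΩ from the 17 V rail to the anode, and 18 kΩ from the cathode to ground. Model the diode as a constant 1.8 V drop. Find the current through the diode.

The two resistors are in series with the diode, so KVL gives 17 = I·33 + 1.8 + I·18.
I = (17 − 1.8) / (33 + 18) kΩ = 15.2 / 51 = 0.298 mA.

I ≈ 0.3 mA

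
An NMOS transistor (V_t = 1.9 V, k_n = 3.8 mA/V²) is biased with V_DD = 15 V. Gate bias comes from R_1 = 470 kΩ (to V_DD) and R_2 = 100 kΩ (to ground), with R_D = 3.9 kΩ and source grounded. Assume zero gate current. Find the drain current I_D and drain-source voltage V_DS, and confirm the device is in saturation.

I_D ≈ 1 mA, V_DS ≈ 11 V

V_G = V_DD·R_2/(R_1+R_2) = 15×100/570 = 2.63 V. With the source grounded, V_GS = V_G = 2.63 V.
Assume saturation: I_D = (k_n/2)(V_GS − V_t)² = (3.8/2)×(2.63 − 1.9)² = 1.9×0.732² = 1.02 mA.
V_DS = V_DD − I_D·R_D = 15 − 1.02×3.9 = 11 V.
Saturation requires V_DS ≥ V_GS − V_t = 0.732 V; 11 ≥ 0.732 ✓.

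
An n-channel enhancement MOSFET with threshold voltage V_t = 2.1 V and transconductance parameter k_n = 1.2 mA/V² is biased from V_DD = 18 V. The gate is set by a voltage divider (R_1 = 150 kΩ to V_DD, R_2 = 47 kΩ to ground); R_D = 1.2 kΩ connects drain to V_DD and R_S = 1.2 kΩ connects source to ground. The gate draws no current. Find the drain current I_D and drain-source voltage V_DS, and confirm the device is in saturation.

V_G = V_DD·R_2/(R_1+R_2) = 18×47/197 = 4.29 V.
Assume saturation: I_D = (k_n/2)(V_GS − V_t)² with V_GS = V_G − I_D·R_S = 4.29 − 1.2·I_D.
Substituting gives 0.864·I_D² − 4.16·I_D + 2.89 = 0, with roots I_D = 0.842 or 3.97 mA.
The root I_D = 3.97 mA gives V_GS = -0.473 V ≤ V_t, so take I_D = 0.842 mA.
Then V_GS = 3.28 V and V_DS = V_DD − I_D(R_D+R_S) = 18 − 0.842×2.4 = 16 V.
Saturation requires V_DS ≥ V_GS − V_t = 1.18 V; 16 ≥ 1.18 ✓.

I_D ≈ 0.84 mA, V_DS ≈ 16 V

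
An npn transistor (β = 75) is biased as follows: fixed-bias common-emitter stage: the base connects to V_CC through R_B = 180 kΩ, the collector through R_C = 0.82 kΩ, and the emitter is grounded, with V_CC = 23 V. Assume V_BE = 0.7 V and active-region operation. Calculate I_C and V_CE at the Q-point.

Base loop: V_CC = I_B·R_B + V_BE, so I_B = (23 − 0.7)/180 kΩ = 0.124 mA.
In the active region I_C = β·I_B = 75 × 0.124 = 9.29 mA.
Collector loop: V_CE = V_CC − I_C·R_C = 23 − 9.29×0.82 = 15.4 V.
Since V_CE = 15.4 V > V_CE(sat) ≈ 0.2 V, the transistor is in the active region as assumed.

I_C ≈ 9.3 mA, V_CE ≈ 15 V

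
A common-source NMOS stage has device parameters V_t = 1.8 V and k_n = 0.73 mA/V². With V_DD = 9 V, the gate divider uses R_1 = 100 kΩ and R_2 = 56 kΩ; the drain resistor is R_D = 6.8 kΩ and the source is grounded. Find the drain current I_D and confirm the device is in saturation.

I_D ≈ 0.75 mA

V_G = V_DD·R_2/(R_1+R_2) = 9×56/156 = 3.23 V. With the source grounded, V_GS = V_G = 3.23 V.
Assume saturation: I_D = (k_n/2)(V_GS − V_t)² = (0.73/2)×(3.23 − 1.8)² = 0.365×1.43² = 0.747 mA.
V_DS = V_DD − I_D·R_D = 9 − 0.747×6.8 = 3.92 V.
Saturation requires V_DS ≥ V_GS − V_t = 1.43 V; 3.92 ≥ 1.43 ✓.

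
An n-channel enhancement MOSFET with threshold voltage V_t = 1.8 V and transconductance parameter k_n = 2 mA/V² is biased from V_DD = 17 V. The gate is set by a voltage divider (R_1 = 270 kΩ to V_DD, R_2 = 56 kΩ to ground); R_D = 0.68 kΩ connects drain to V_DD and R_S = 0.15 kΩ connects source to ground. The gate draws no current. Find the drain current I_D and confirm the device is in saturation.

V_G = V_DD·R_2/(R_1+R_2) = 17×56/326 = 2.92 V.
Assume saturation: I_D = (k_n/2)(V_GS − V_t)² with V_GS = V_G − I_D·R_S = 2.92 − 0.15·I_D.
Substituting gives 0.0225·I_D² − 1.34·I_D + 1.25 = 0, with roots I_D = 0.955 or 58.4 mA.
The root I_D = 58.4 mA gives V_GS = -5.84 V ≤ V_t, so take I_D = 0.955 mA.
Then V_GS = 2.78 V and V_DS = V_DD − I_D(R_D+R_S) = 17 − 0.955×0.83 = 16.2 V.
Saturation requires V_DS ≥ V_GS − V_t = 0.977 V; 16.2 ≥ 0.977 ✓.

I_D ≈ 0.95 mA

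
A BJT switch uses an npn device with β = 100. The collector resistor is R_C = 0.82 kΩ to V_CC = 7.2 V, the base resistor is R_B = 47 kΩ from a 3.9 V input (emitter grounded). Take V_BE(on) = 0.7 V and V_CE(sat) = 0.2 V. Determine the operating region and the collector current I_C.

Assume active. Base-emitter loop: I_B = (V_BB − V_BE)/R_B = (3.9 − 0.7)/47 = 0.0681 mA.
I_C = β·I_B = 100×0.0681 = 6.81 mA.
V_CE = V_CC − I_C·R_C = 7.2 − 6.81×0.82 = 1.62 V > V_CE(sat), so the active-region assumption holds.

active; I_C ≈ 6.8 mA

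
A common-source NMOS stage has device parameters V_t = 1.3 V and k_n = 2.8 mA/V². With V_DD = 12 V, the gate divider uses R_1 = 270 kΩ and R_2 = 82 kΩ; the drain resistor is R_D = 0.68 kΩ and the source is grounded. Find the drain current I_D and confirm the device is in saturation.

I_D ≈ 3.1 mA

V_G = V_DD·R_2/(R_1+R_2) = 12×82/352 = 2.8 V. With the source grounded, V_GS = V_G = 2.8 V.
Assume saturation: I_D = (k_n/2)(V_GS − V_t)² = (2.8/2)×(2.8 − 1.3)² = 1.4×1.5² = 3.13 mA.
V_DS = V_DD − I_D·R_D = 12 − 3.13×0.68 = 9.87 V.
Saturation requires V_DS ≥ V_GS − V_t = 1.5 V; 9.87 ≥ 1.5 ✓.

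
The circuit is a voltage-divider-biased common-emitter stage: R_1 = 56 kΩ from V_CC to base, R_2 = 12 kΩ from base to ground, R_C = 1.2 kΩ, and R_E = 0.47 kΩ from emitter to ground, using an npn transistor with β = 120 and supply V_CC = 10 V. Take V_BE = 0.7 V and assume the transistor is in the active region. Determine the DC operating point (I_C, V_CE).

I_C ≈ 1.9 mA, V_CE ≈ 6.8 V

Thevenize the base divider: V_Th = V_CC·R_2/(R_1+R_2) = 10×12/68 = 1.76 V, R_Th = R_1‖R_2 = 9.88 kΩ.
Base-emitter loop: V_Th = I_B·R_Th + V_BE + (β+1)I_B·R_E, so I_B = (1.76 − 0.7) / (9.88 + 121×0.47) = 0.016 mA.
I_C = β·I_B = 120×0.016 = 1.91 mA, and I_E = (β+1)I_B = 1.93 mA.
V_CE = V_CC − I_C·R_C − I_E·R_E = 10 − 1.91×1.2 − 1.93×0.47 = 6.8 V.
V_CE = 6.8 V > 0.2 V confirms active-region operation.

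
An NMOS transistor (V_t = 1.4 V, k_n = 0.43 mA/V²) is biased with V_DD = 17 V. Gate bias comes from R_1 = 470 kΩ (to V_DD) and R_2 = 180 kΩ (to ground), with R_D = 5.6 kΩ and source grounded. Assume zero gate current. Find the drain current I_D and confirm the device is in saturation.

V_G = V_DD·R_2/(R_1+R_2) = 17×180/650 = 4.71 V. With the source grounded, V_GS = V_G = 4.71 V.
Assume saturation: I_D = (k_n/2)(V_GS − V_t)² = (0.43/2)×(4.71 − 1.4)² = 0.215×3.31² = 2.35 mA.
V_DS = V_DD − I_D·R_D = 17 − 2.35×5.6 = 3.83 V.
Saturation requires V_DS ≥ V_GS − V_t = 3.31 V; 3.83 ≥ 3.31 ✓.

I_D ≈ 2.4 mA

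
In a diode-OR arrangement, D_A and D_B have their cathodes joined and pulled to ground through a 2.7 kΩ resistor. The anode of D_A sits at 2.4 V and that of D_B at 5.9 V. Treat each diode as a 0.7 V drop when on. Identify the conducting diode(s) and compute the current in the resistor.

Only D_B conducts; I_R ≈ 1.9 mA

Assume both conduct. Then node N would need to be at both 2.4−0.7 = 1.7 V and 5.9−0.7 = 5.2 V, which is impossible.
Assume only D_B conducts: V_N = 5.9 − 0.7 = 5.2 V, so I_R = 5.2/2.7 = 1.93 mA.
Check D_A: its anode-to-cathode voltage is 2.4 − 5.2 = -2.8 V < 0.7 V, so it is off. The assumption is consistent.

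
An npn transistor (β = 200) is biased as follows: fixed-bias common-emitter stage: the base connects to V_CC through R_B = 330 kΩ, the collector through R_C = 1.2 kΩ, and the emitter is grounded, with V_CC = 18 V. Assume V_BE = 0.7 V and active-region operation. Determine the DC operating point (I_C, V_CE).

Base loop: V_CC = I_B·R_B + V_BE, so I_B = (18 − 0.7)/330 kΩ = 0.0524 mA.
In the active region I_C = β·I_B = 200 × 0.0524 = 10.5 mA.
Collector loop: V_CE = V_CC − I_C·R_C = 18 − 10.5×1.2 = 5.42 V.
Since V_CE = 5.42 V > V_CE(sat) ≈ 0.2 V, the transistor is in the active region as assumed.

I_C ≈ 10 mA, V_CE ≈ 5.4 V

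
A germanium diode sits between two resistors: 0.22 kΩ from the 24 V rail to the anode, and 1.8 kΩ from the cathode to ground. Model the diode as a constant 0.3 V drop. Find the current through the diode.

I ≈ 12 mA

The two resistors are in series with the diode, so KVL gives 24 = I·0.22 + 0.3 + I·1.8.
I = (24 − 0.3) / (0.22 + 1.8) kΩ = 23.7 / 2.02 = 11.7 mA.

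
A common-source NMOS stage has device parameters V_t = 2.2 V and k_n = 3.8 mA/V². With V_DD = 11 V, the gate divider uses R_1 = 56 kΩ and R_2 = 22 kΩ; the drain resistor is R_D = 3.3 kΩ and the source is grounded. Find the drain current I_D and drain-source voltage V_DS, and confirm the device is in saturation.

V_G = V_DD·R_2/(R_1+R_2) = 11×22/78 = 3.1 V. With the source grounded, V_GS = V_G = 3.1 V.
Assume saturation: I_D = (k_n/2)(V_GS − V_t)² = (3.8/2)×(3.1 − 2.2)² = 1.9×0.903² = 1.55 mA.
V_DS = V_DD − I_D·R_D = 11 − 1.55×3.3 = 5.89 V.
Saturation requires V_DS ≥ V_GS − V_t = 0.903 V; 5.89 ≥ 0.903 ✓.

I_D ≈ 1.5 mA, V_DS ≈ 5.9 V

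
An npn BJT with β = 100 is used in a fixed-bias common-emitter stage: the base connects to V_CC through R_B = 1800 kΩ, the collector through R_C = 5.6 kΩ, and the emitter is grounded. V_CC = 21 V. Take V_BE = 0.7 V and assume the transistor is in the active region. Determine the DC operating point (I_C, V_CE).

I_C ≈ 1.1 mA, V_CE ≈ 15 V

Base loop: V_CC = I_B·R_B + V_BE, so I_B = (21 − 0.7)/1800 kΩ = 0.0113 mA.
In the active region I_C = β·I_B = 100 × 0.0113 = 1.13 mA.
Collector loop: V_CE = V_CC − I_C·R_C = 21 − 1.13×5.6 = 14.7 V.
Since V_CE = 14.7 V > V_CE(sat) ≈ 0.2 V, the transistor is in the active region as assumed.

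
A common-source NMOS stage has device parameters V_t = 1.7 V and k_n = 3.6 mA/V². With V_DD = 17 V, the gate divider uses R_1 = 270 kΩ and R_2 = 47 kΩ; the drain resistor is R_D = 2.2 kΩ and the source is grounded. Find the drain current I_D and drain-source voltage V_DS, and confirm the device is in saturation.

V_G = V_DD·R_2/(R_1+R_2) = 17×47/317 = 2.52 V. With the source grounded, V_GS = V_G = 2.52 V.
Assume saturation: I_D = (k_n/2)(V_GS − V_t)² = (3.6/2)×(2.52 − 1.7)² = 1.8×0.821² = 1.21 mA.
V_DS = V_DD − I_D·R_D = 17 − 1.21×2.2 = 14.3 V.
Saturation requires V_DS ≥ V_GS − V_t = 0.821 V; 14.3 ≥ 0.821 ✓.

I_D ≈ 1.2 mA, V_DS ≈ 14 V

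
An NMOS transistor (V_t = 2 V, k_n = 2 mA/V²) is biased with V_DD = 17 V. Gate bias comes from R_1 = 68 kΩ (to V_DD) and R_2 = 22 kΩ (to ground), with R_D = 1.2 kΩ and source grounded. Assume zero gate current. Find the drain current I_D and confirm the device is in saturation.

V_G = V_DD·R_2/(R_1+R_2) = 17×22/90 = 4.16 V. With the source grounded, V_GS = V_G = 4.16 V.
Assume saturation: I_D = (k_n/2)(V_GS − V_t)² = (2/2)×(4.16 − 2)² = 1×2.16² = 4.65 mA.
V_DS = V_DD − I_D·R_D = 17 − 4.65×1.2 = 11.4 V.
Saturation requires V_DS ≥ V_GS − V_t = 2.16 V; 11.4 ≥ 2.16 ✓.

I_D ≈ 4.6 mA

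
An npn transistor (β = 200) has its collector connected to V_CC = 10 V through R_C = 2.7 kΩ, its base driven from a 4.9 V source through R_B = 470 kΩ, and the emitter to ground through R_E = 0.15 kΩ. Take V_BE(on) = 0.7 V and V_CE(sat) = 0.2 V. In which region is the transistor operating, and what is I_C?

Assume active. Base-emitter loop: I_B = (V_BB − V_BE)/(R_B + (β+1)R_E) = (4.9 − 0.7)/(470 + 201×0.15) = 0.0084 mA.
I_C = β·I_B = 200×0.0084 = 1.68 mA.
V_CE = V_CC − I_C·R_C − I_E·R_E = 10 − 1.68×2.7 − 1.69×0.15 = 5.21 V > V_CE(sat), so the active-region assumption holds.

active; I_C ≈ 1.7 mA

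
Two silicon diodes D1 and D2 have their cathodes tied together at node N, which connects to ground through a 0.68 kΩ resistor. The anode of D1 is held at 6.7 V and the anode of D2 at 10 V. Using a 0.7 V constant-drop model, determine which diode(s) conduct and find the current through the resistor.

Only D2 conducts; I_R ≈ 14 mA

Assume both conduct. Then node N would need to be at both 6.7−0.7 = 6 V and 10−0.7 = 9.3 V, which is impossible.
Assume only D2 conducts: V_N = 10 − 0.7 = 9.3 V, so I_R = 9.3/0.68 = 13.7 mA.
Check D1: its anode-to-cathode voltage is 6.7 − 9.3 = -2.6 V < 0.7 V, so it is off. The assumption is consistent.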